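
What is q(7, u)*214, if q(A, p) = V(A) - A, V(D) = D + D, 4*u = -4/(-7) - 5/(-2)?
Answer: 1498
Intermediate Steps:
u = 43/56 (u = (-4/(-7) - 5/(-2))/4 = (-4*(-1/7) - 5*(-1/2))/4 = (4/7 + 5/2)/4 = (1/4)*(43/14) = 43/56 ≈ 0.76786)
V(D) = 2*D
q(A, p) = A (q(A, p) = 2*A - A = A)
q(7, u)*214 = 7*214 = 1498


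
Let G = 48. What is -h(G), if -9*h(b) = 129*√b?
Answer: 172*√3/3 ≈ 99.304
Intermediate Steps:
h(b) = -43*√b/3
-h(G) = -(-43)*√48/3 = -(-43)*4*√3/3 = -(-172)*√3/3 = 172*√3/3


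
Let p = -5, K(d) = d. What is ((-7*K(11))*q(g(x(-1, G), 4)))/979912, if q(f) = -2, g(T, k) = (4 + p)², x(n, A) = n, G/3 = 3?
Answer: 77/489956 ≈ 0.00015716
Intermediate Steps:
G = 9 (G = 3*3 = 9)
g(T, k) = 1 (g(T, k) = (4 - 5)² = (-1)² = 1)
((-7*K(11))*q(g(x(-1, G), 4)))/979912 = (-7*11*(-2))/979912 = -77*(-2)*(1/979912) = 154*(1/979912) = 77/489956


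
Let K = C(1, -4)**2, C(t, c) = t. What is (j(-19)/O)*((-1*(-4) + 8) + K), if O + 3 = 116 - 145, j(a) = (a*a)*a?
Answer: 89167/32 ≈ 2786.5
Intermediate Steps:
j(a) = a**3 (j(a) = a**2*a = a**3)
O = -32 (O = -3 + (116 - 145) = -3 - 29 = -32)
K = 1 (K = 1**2 = 1)
(j(-19)/O)*((-1*(-4) + 8) + K) = ((-19)**3/(-32))*((-1*(-4) + 8) + 1) = (-6859*(-1/32))*((4 + 8) + 1) = 6859*(12 + 1)/32 = (6859/32)*13 = 89167/32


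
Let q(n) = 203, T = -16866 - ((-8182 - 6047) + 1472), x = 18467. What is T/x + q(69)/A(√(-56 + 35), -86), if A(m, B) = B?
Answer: -4102175/1588162 ≈ -2.5830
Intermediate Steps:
T = -4109 (T = -16866 - (-14229 + 1472) = -16866 - 1*(-12757) = -16866 + 12757 = -4109)
T/x + q(69)/A(√(-56 + 35), -86) = -4109/18467 + 203/(-86) = -4109*1/18467 + 203*(-1/86) = -4109/18467 - 203/86 = -4102175/1588162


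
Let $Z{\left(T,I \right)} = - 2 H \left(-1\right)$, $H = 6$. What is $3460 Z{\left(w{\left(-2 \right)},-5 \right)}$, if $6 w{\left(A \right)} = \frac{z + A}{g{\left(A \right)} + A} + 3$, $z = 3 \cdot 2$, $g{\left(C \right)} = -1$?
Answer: $41520$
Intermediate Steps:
$z = 6$
$w{\left(A \right)} = \frac{1}{2} + \frac{6 + A}{6 \left(-1 + A\right)}$ ($w{\left(A \right)} = \frac{\frac{6 + A}{-1 + A} + 3}{6} = \frac{3 + \frac{6 + A}{-1 + A}}{6} = \frac{1}{2} + \frac{6 + A}{6 \left(-1 + A\right)}$)
$Z{\left(T,I \right)} = 12$ ($Z{\left(T,I \right)} = \left(-2\right) 6 \left(-1\right) = \left(-12\right) \left(-1\right) = 12$)
$3460 Z{\left(w{\left(-2 \right)},-5 \right)} = 3460 \cdot 12 = 41520$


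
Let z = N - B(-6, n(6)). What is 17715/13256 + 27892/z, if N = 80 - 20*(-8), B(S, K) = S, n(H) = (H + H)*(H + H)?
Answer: 187047121/1630488 ≈ 114.72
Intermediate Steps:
n(H) = 4*H² (n(H) = (2*H)*(2*H) = 4*H²)
N = 240 (N = 80 + 160 = 240)
z = 246 (z = 240 - 1*(-6) = 240 + 6 = 246)
17715/13256 + 27892/z = 17715/13256 + 27892/246 = 17715*(1/13256) + 27892*(1/246) = 17715/13256 + 13946/123 = 187047121/1630488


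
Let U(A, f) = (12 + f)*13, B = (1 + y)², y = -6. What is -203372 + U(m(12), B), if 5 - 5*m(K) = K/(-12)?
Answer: -202891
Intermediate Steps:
m(K) = 1 + K/60 (m(K) = 1 - K/(5*(-12)) = 1 - K*(-1)/(5*12) = 1 - (-1)*K/60 = 1 + K/60)
B = 25 (B = (1 - 6)² = (-5)² = 25)
U(A, f) = 156 + 13*f
-203372 + U(m(12), B) = -203372 + (156 + 13*25) = -203372 + (156 + 325) = -203372 + 481 = -202891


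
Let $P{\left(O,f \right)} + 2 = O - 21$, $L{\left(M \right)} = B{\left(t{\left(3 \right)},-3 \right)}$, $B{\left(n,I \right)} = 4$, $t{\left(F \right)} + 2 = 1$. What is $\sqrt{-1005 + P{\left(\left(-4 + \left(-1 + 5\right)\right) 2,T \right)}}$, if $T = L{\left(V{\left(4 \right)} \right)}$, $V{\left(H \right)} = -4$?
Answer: $2 i \sqrt{257} \approx 32.062 i$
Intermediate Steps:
$t{\left(F \right)} = -1$ ($t{\left(F \right)} = -2 + 1 = -1$)
$L{\left(M \right)} = 4$
$T = 4$
$P{\left(O,f \right)} = -23 + O$ ($P{\left(O,f \right)} = -2 + \left(O - 21\right) = -2 + \left(-21 + O\right) = -23 + O$)
$\sqrt{-1005 + P{\left(\left(-4 + \left(-1 + 5\right)\right) 2,T \right)}} = \sqrt{-1005 - \left(23 - \left(-4 + \left(-1 + 5\right)\right) 2\right)} = \sqrt{-1005 - \left(23 - \left(-4 + 4\right) 2\right)} = \sqrt{-1005 + \left(-23 + 0 \cdot 2\right)} = \sqrt{-1005 + \left(-23 + 0\right)} = \sqrt{-1005 - 23} = \sqrt{-1028} = 2 i \sqrt{257}$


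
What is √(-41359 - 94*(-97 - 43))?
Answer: I*√28199 ≈ 167.93*I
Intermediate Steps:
√(-41359 - 94*(-97 - 43)) = √(-41359 - 94*(-140)) = √(-41359 + 13160) = √(-28199) = I*√28199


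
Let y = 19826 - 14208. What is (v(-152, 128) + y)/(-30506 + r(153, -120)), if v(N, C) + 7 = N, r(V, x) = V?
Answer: -5459/30353 ≈ -0.17985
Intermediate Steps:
v(N, C) = -7 + N
y = 5618
(v(-152, 128) + y)/(-30506 + r(153, -120)) = ((-7 - 152) + 5618)/(-30506 + 153) = (-159 + 5618)/(-30353) = 5459*(-1/30353) = -5459/30353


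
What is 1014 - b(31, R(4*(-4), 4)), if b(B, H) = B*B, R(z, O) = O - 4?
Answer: 53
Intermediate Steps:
R(z, O) = -4 + O
b(B, H) = B²
1014 - b(31, R(4*(-4), 4)) = 1014 - 1*31² = 1014 - 1*961 = 1014 - 961 = 53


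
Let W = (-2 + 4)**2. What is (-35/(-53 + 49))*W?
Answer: 35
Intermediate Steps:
W = 4 (W = 2**2 = 4)
(-35/(-53 + 49))*W = (-35/(-53 + 49))*4 = (-35/(-4))*4 = -1/4*(-35)*4 = (35/4)*4 = 35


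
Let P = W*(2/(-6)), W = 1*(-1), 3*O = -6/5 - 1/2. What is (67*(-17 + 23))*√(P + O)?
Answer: 67*I*√210/5 ≈ 194.18*I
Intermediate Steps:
O = -17/30 (O = (-6/5 - 1/2)/3 = (-6*⅕ - 1*½)/3 = (-6/5 - ½)/3 = (⅓)*(-17/10) = -17/30 ≈ -0.56667)
W = -1
P = ⅓ (P = -2/(-6) = -2*(-1)/6 = -1*(-⅓) = ⅓ ≈ 0.33333)
(67*(-17 + 23))*√(P + O) = (67*(-17 + 23))*√(⅓ - 17/30) = (67*6)*√(-7/30) = 402*(I*√210/30) = 67*I*√210/5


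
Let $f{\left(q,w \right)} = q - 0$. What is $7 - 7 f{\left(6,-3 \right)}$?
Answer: $-35$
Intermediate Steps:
$f{\left(q,w \right)} = q$ ($f{\left(q,w \right)} = q + 0 = q$)
$7 - 7 f{\left(6,-3 \right)} = 7 - 42 = -35$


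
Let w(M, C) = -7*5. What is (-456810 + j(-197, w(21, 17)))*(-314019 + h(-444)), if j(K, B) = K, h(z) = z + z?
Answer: 143914703349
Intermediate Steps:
w(M, C) = -35
h(z) = 2*z
(-456810 + j(-197, w(21, 17)))*(-314019 + h(-444)) = (-456810 - 197)*(-314019 + 2*(-444)) = -457007*(-314019 - 888) = -457007*(-314907) = 143914703349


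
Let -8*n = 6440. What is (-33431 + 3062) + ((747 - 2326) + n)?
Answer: -32753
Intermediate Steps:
n = -805 (n = -1/8*6440 = -805)
(-33431 + 3062) + ((747 - 2326) + n) = (-33431 + 3062) + ((747 - 2326) - 805) = -30369 + (-1579 - 805) = -30369 - 2384 = -32753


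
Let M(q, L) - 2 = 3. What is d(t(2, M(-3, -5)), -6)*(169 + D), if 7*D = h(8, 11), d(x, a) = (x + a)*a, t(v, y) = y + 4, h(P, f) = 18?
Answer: -21618/7 ≈ -3088.3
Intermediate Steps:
M(q, L) = 5 (M(q, L) = 2 + 3 = 5)
t(v, y) = 4 + y
d(x, a) = a*(a + x) (d(x, a) = (a + x)*a = a*(a + x))
D = 18/7 (D = (1/7)*18 = 18/7 ≈ 2.5714)
d(t(2, M(-3, -5)), -6)*(169 + D) = (-6*(-6 + (4 + 5)))*(169 + 18/7) = -6*(-6 + 9)*(1201/7) = -6*3*(1201/7) = -18*1201/7 = -21618/7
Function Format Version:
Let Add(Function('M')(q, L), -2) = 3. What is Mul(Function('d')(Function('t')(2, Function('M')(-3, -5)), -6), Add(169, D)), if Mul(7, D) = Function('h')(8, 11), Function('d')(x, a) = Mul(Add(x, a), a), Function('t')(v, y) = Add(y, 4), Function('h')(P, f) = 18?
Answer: Rational(-21618, 7) ≈ -3088.3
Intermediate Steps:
Function('M')(q, L) = 5 (Function('M')(q, L) = Add(2, 3) = 5)
Function('t')(v, y) = Add(4, y)
Function('d')(x, a) = Mul(a, Add(a, x)) (Function('d')(x, a) = Mul(Add(a, x), a) = Mul(a, Add(a, x)))
D = Rational(18, 7) (D = Mul(Rational(1, 7), 18) = Rational(18, 7) ≈ 2.5714)
Mul(Function('d')(Function('t')(2, Function('M')(-3, -5)), -6), Add(169, D)) = Mul(Mul(-6, Add(-6, Add(4, 5))), Add(169, Rational(18, 7))) = Mul(Mul(-6, Add(-6, 9)), Rational(1201, 7)) = Mul(Mul(-6, 3), Rational(1201, 7)) = Mul(-18, Rational(1201, 7)) = Rational(-21618, 7)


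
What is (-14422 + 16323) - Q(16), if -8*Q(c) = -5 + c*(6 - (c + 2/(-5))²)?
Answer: 285131/200 ≈ 1425.7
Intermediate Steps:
Q(c) = 5/8 - c*(6 - (-⅖ + c)²)/8 (Q(c) = -(-5 + c*(6 - (c + 2/(-5))²))/8 = -(-5 + c*(6 - (c + 2*(-⅕))²))/8 = -(-5 + c*(6 - (c - ⅖)²))/8 = -(-5 + c*(6 - (-⅖ + c)²))/8 = 5/8 - c*(6 - (-⅖ + c)²)/8)
(-14422 + 16323) - Q(16) = (-14422 + 16323) - (5/8 - ¾*16 + (1/200)*16*(-2 + 5*16)²) = 1901 - (5/8 - 12 + (1/200)*16*(-2 + 80)²) = 1901 - (5/8 - 12 + (1/200)*16*78²) = 1901 - (5/8 - 12 + (1/200)*16*6084) = 1901 - (5/8 - 12 + 12168/25) = 1901 - 1*95069/200 = 1901 - 95069/200 = 285131/200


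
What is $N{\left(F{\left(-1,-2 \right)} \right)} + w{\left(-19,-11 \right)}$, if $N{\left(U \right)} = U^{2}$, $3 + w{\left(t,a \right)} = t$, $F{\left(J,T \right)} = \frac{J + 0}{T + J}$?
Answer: $- \frac{197}{9} \approx -21.889$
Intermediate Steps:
$F{\left(J,T \right)} = \frac{J}{J + T}$
$w{\left(t,a \right)} = -3 + t$
$N{\left(F{\left(-1,-2 \right)} \right)} + w{\left(-19,-11 \right)} = \left(- \frac{1}{-1 - 2}\right)^{2} - 22 = \left(- \frac{1}{-3}\right)^{2} - 22 = \left(\left(-1\right) \left(- \frac{1}{3}\right)\right)^{2} - 22 = \left(\frac{1}{3}\right)^{2} - 22 = \frac{1}{9} - 22 = - \frac{197}{9}$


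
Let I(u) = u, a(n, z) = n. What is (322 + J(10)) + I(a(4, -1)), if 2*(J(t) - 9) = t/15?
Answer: 1006/3 ≈ 335.33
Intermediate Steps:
J(t) = 9 + t/30 (J(t) = 9 + (t/15)/2 = 9 + t/30)
(322 + J(10)) + I(a(4, -1)) = (322 + (9 + (1/30)*10)) + 4 = (322 + (9 + ⅓)) + 4 = (322 + 28/3) + 4 = 994/3 + 4 = 1006/3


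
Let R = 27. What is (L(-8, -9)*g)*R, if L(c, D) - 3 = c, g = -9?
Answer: 1215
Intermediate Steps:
L(c, D) = 3 + c
(L(-8, -9)*g)*R = ((3 - 8)*(-9))*27 = -5*(-9)*27 = 45*27 = 1215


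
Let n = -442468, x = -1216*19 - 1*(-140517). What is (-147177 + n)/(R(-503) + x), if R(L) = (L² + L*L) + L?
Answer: -589645/622928 ≈ -0.94657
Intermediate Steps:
R(L) = L + 2*L² (R(L) = (L² + L²) + L = 2*L² + L = L + 2*L²)
x = 117413 (x = -23104 + 140517 = 117413)
(-147177 + n)/(R(-503) + x) = (-147177 - 442468)/(-503*(1 + 2*(-503)) + 117413) = -589645/(-503*(1 - 1006) + 117413) = -589645/(-503*(-1005) + 117413) = -589645/(505515 + 117413) = -589645/622928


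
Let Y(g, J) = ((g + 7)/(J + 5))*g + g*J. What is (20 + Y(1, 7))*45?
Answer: 1245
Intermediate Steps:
Y(g, J) = J*g + g*(7 + g)/(5 + J) (Y(g, J) = ((7 + g)/(5 + J))*g + J*g = g*(7 + g)/(5 + J) + J*g = J*g + g*(7 + g)/(5 + J))
(20 + Y(1, 7))*45 = (20 + 1*(7 + 1 + 7² + 5*7)/(5 + 7))*45 = (20 + 1*(7 + 1 + 49 + 35)/12)*45 = (20 + 1*(1/12)*92)*45 = (20 + 23/3)*45 = (83/3)*45 = 1245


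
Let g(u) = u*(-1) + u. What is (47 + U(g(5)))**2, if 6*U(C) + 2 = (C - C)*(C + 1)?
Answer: 19600/9 ≈ 2177.8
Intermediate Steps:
g(u) = 0 (g(u) = -u + u = 0)
U(C) = -1/3 (U(C) = -1/3 + ((C - C)*(C + 1))/6 = -1/3 + (0*(1 + C))/6 = -1/3 + (1/6)*0 = -1/3 + 0 = -1/3)
(47 + U(g(5)))**2 = (47 - 1/3)**2 = (140/3)**2 = 19600/9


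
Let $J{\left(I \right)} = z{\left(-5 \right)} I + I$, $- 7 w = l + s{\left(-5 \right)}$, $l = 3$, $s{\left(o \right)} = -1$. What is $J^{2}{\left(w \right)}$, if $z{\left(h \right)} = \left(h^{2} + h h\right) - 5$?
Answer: $\frac{8464}{49} \approx 172.73$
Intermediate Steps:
$z{\left(h \right)} = -5 + 2 h^{2}$ ($z{\left(h \right)} = \left(h^{2} + h^{2}\right) - 5 = 2 h^{2} - 5 = -5 + 2 h^{2}$)
$w = - \frac{2}{7}$ ($w = - \frac{3 - 1}{7} = \left(- \frac{1}{7}\right) 2 = - \frac{2}{7} \approx -0.28571$)
$J{\left(I \right)} = 46 I$ ($J{\left(I \right)} = \left(-5 + 2 \left(-5\right)^{2}\right) I + I = \left(-5 + 2 \cdot 25\right) I + I = \left(-5 + 50\right) I + I = 45 I + I = 46 I$)
$J^{2}{\left(w \right)} = \left(46 \left(- \frac{2}{7}\right)\right)^{2} = \left(- \frac{92}{7}\right)^{2} = \frac{8464}{49}$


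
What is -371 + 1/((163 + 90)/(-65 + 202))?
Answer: -93726/253 ≈ -370.46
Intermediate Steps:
-371 + 1/((163 + 90)/(-65 + 202)) = -371 + 1/(253/137) = -371 + 137/253 = -93726/253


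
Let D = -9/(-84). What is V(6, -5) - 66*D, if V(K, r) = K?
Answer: -15/14 ≈ -1.0714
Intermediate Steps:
D = 3/28 (D = -9*(-1/84) = 3/28 ≈ 0.10714)
V(6, -5) - 66*D = 6 - 66*3/28 = 6 - 99/14 = -15/14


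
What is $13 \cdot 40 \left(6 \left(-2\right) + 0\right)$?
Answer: $-6240$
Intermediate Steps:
$13 \cdot 40 \left(6 \left(-2\right) + 0\right) = 520 \left(-12 + 0\right) = 520 \left(-12\right) = -6240$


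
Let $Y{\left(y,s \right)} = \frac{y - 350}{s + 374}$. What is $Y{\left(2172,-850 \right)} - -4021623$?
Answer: $\frac{957145363}{238} \approx 4.0216 \cdot 10^{6}$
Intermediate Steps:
$Y{\left(y,s \right)} = \frac{-350 + y}{374 + s}$
$Y{\left(2172,-850 \right)} - -4021623 = \frac{-350 + 2172}{374 - 850} - -4021623 = \frac{1}{-476} \cdot 1822 + 4021623 = \left(- \frac{1}{476}\right) 1822 + 4021623 = - \frac{911}{238} + 4021623 = \frac{957145363}{238}$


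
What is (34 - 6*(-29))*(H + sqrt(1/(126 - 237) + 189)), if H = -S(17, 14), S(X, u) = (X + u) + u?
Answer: -9360 + 208*sqrt(2328558)/111 ≈ -6500.5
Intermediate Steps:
S(X, u) = X + 2*u
H = -45 (H = -(17 + 2*14) = -(17 + 28) = -1*45 = -45)
(34 - 6*(-29))*(H + sqrt(1/(126 - 237) + 189)) = (34 - 6*(-29))*(-45 + sqrt(1/(126 - 237) + 189)) = (34 - 1*(-174))*(-45 + sqrt(1/(-111) + 189)) = (34 + 174)*(-45 + sqrt(-1/111 + 189)) = 208*(-45 + sqrt(20978/111)) = 208*(-45 + sqrt(2328558)/111) = -9360 + 208*sqrt(2328558)/111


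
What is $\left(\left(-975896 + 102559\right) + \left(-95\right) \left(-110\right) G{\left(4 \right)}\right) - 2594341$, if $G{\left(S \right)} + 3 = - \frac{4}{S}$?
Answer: $-3509478$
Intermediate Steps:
$G{\left(S \right)} = -3 - \frac{4}{S}$
$\left(\left(-975896 + 102559\right) + \left(-95\right) \left(-110\right) G{\left(4 \right)}\right) - 2594341 = \left(\left(-975896 + 102559\right) + \left(-95\right) \left(-110\right) \left(-3 - \frac{4}{4}\right)\right) - 2594341 = \left(-873337 + 10450 \left(-3 - 1\right)\right) - 2594341 = \left(-873337 + 10450 \left(-4\right)\right) - 2594341 = \left(-873337 - 41800\right) - 2594341 = -915137 - 2594341 = -3509478$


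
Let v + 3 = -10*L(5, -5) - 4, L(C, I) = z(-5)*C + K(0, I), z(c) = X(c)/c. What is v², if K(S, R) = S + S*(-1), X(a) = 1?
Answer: 9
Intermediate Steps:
K(S, R) = 0 (K(S, R) = S - S = 0)
z(c) = 1/c
L(C, I) = -C/5 (L(C, I) = C/(-5) + 0 = -C/5 + 0 = -C/5)
v = 3 (v = -3 + (-(-2)*5 - 4) = -3 + (-10*(-1) - 4) = -3 + (10 - 4) = -3 + 6 = 3)
v² = 3² = 9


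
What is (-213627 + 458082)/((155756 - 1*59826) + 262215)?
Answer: 48891/71629 ≈ 0.68256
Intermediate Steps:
(-213627 + 458082)/((155756 - 1*59826) + 262215) = 244455/((155756 - 59826) + 262215) = 244455/(95930 + 262215) = 244455/358145 = 244455*(1/358145) = 48891/71629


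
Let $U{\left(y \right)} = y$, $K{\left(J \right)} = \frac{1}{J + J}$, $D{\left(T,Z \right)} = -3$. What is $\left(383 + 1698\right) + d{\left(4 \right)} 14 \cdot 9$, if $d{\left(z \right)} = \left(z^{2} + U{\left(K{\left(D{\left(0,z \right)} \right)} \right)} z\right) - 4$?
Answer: $3509$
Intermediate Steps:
$K{\left(J \right)} = \frac{1}{2 J}$
$d{\left(z \right)} = -4 + z^{2} - \frac{z}{6}$ ($d{\left(z \right)} = \left(z^{2} + \frac{1}{2 \left(-3\right)} z\right) - 4 = \left(z^{2} + \frac{1}{2} \left(- \frac{1}{3}\right) z\right) - 4 = \left(z^{2} - \frac{z}{6}\right) - 4 = -4 + z^{2} - \frac{z}{6}$)
$\left(383 + 1698\right) + d{\left(4 \right)} 14 \cdot 9 = \left(383 + 1698\right) + \left(-4 + 4^{2} - \frac{2}{3}\right) 14 \cdot 9 = 2081 + \left(-4 + 16 - \frac{2}{3}\right) 14 \cdot 9 = 2081 + \frac{34}{3} \cdot 14 \cdot 9 = 2081 + \frac{476}{3} \cdot 9 = 2081 + 1428 = 3509$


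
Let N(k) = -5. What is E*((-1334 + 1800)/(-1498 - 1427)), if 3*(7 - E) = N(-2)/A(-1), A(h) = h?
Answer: -7456/8775 ≈ -0.84969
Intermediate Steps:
E = 16/3 (E = 7 - (-5)/(3*(-1)) = 7 - (-5)*(-1)/3 = 7 - 1/3*5 = 7 - 5/3 = 16/3 ≈ 5.3333)
E*((-1334 + 1800)/(-1498 - 1427)) = 16*((-1334 + 1800)/(-1498 - 1427))/3 = 16*(466/(-2925))/3 = 16*(466*(-1/2925))/3 = (16/3)*(-466/2925) = -7456/8775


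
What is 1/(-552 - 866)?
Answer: -1/1418 ≈ -0.00070522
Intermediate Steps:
1/(-552 - 866) = 1/(-1418) = -1/1418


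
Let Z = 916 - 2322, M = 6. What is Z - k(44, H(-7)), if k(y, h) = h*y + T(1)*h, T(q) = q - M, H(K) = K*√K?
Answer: -1406 + 273*I*√7 ≈ -1406.0 + 722.29*I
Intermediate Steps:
H(K) = K^(3/2)
T(q) = -6 + q (T(q) = q - 1*6 = q - 6 = -6 + q)
k(y, h) = -5*h + h*y (k(y, h) = h*y + (-6 + 1)*h = h*y - 5*h = -5*h + h*y)
Z = -1406
Z - k(44, H(-7)) = -1406 - (-7)^(3/2)*(-5 + 44) = -1406 - (-7*I*√7)*39 = -1406 - (-273)*I*√7 = -1406 + 273*I*√7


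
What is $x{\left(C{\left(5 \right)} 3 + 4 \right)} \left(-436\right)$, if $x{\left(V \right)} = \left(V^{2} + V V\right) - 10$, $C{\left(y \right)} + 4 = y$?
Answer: $-38368$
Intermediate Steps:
$C{\left(y \right)} = -4 + y$
$x{\left(V \right)} = -10 + 2 V^{2}$ ($x{\left(V \right)} = \left(V^{2} + V^{2}\right) - 10 = 2 V^{2} - 10 = -10 + 2 V^{2}$)
$x{\left(C{\left(5 \right)} 3 + 4 \right)} \left(-436\right) = \left(-10 + 2 \left(\left(-4 + 5\right) 3 + 4\right)^{2}\right) \left(-436\right) = \left(-10 + 2 \left(1 \cdot 3 + 4\right)^{2}\right) \left(-436\right) = \left(-10 + 2 \left(3 + 4\right)^{2}\right) \left(-436\right) = \left(-10 + 2 \cdot 7^{2}\right) \left(-436\right) = \left(-10 + 2 \cdot 49\right) \left(-436\right) = \left(-10 + 98\right) \left(-436\right) = 88 \left(-436\right) = -38368$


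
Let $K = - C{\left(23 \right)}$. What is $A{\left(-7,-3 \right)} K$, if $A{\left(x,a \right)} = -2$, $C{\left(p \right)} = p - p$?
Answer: $0$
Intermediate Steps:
$C{\left(p \right)} = 0$
$K = 0$ ($K = \left(-1\right) 0 = 0$)
$A{\left(-7,-3 \right)} K = \left(-2\right) 0 = 0$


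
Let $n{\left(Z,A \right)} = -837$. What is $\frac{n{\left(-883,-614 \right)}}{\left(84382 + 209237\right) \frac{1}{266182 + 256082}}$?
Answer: $- \frac{145711656}{97873} \approx -1488.8$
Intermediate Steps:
$\frac{n{\left(-883,-614 \right)}}{\left(84382 + 209237\right) \frac{1}{266182 + 256082}} = - \frac{837}{\left(84382 + 209237\right) \frac{1}{266182 + 256082}} = - \frac{837}{293619 \cdot \frac{1}{522264}} = - \frac{837}{\frac{97873}{174088}} = \left(-837\right) \frac{174088}{97873} = - \frac{145711656}{97873}$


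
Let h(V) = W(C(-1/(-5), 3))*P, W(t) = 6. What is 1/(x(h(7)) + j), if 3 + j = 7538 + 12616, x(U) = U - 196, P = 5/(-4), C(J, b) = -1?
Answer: 2/39895 ≈ 5.0132e-5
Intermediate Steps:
P = -5/4 (P = 5*(-¼) = -5/4 ≈ -1.2500)
h(V) = -15/2 (h(V) = 6*(-5/4) = -15/2)
x(U) = -196 + U
j = 20151 (j = -3 + (7538 + 12616) = -3 + 20154 = 20151)
1/(x(h(7)) + j) = 1/((-196 - 15/2) + 20151) = 1/(-407/2 + 20151) = 1/(39895/2) = 2/39895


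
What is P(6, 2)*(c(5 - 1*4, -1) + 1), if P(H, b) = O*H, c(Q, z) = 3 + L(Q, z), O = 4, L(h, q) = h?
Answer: 120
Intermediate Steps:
c(Q, z) = 3 + Q
P(H, b) = 4*H
P(6, 2)*(c(5 - 1*4, -1) + 1) = (4*6)*((3 + (5 - 1*4)) + 1) = 24*((3 + (5 - 4)) + 1) = 24*((3 + 1) + 1) = 24*(4 + 1) = 24*5 = 120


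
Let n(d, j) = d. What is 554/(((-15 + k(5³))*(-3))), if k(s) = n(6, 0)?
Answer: 554/27 ≈ 20.519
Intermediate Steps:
k(s) = 6
554/(((-15 + k(5³))*(-3))) = 554/(((-15 + 6)*(-3))) = 554/((-9*(-3))) = 554/27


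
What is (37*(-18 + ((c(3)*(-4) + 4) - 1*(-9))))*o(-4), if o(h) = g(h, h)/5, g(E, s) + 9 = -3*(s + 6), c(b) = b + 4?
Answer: 3663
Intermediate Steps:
c(b) = 4 + b
g(E, s) = -27 - 3*s (g(E, s) = -9 - 3*(s + 6) = -9 - 3*(6 + s) = -9 + (-18 - 3*s) = -27 - 3*s)
o(h) = -27/5 - 3*h/5 (o(h) = (-27 - 3*h)/5 = (-27 - 3*h)*(⅕) = -27/5 - 3*h/5)
(37*(-18 + ((c(3)*(-4) + 4) - 1*(-9))))*o(-4) = (37*(-18 + (((4 + 3)*(-4) + 4) - 1*(-9))))*(-27/5 - ⅗*(-4)) = (37*(-18 + ((7*(-4) + 4) + 9)))*(-27/5 + 12/5) = (37*(-18 + ((-28 + 4) + 9)))*(-3) = (37*(-18 + (-24 + 9)))*(-3) = (37*(-18 - 15))*(-3) = (37*(-33))*(-3) = -1221*(-3) = 3663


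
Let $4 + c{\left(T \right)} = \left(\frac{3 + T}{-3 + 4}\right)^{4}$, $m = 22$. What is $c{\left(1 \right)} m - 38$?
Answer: $5506$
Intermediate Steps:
$c{\left(T \right)} = -4 + \left(3 + T\right)^{4}$ ($c{\left(T \right)} = -4 + \left(\frac{3 + T}{-3 + 4}\right)^{4} = -4 + \left(\frac{3 + T}{1}\right)^{4} = -4 + \left(\left(3 + T\right) 1\right)^{4} = -4 + \left(3 + T\right)^{4}$)
$c{\left(1 \right)} m - 38 = \left(-4 + \left(3 + 1\right)^{4}\right) 22 - 38 = \left(-4 + 4^{4}\right) 22 - 38 = \left(-4 + 256\right) 22 - 38 = 252 \cdot 22 - 38 = 5544 - 38 = 5506$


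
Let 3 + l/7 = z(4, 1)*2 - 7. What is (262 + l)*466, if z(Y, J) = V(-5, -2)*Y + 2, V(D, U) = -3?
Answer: 24232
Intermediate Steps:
z(Y, J) = 2 - 3*Y (z(Y, J) = -3*Y + 2 = 2 - 3*Y)
l = -210 (l = -21 + 7*((2 - 3*4)*2 - 7) = -21 + 7*((2 - 12)*2 - 7) = -21 + 7*(-10*2 - 7) = -21 + 7*(-20 - 7) = -21 + 7*(-27) = -21 - 189 = -210)
(262 + l)*466 = (262 - 210)*466 = 52*466 = 24232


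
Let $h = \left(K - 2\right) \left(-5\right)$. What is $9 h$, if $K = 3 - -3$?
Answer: $-180$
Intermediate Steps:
$K = 6$ ($K = 3 + 3 = 6$)
$h = -20$ ($h = \left(6 - 2\right) \left(-5\right) = 4 \left(-5\right) = -20$)
$9 h = 9 \left(-20\right) = -180$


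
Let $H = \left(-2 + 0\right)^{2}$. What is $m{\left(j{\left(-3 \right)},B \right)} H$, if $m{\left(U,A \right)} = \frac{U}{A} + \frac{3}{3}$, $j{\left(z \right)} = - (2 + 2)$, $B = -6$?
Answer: $\frac{20}{3} \approx 6.6667$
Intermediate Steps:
$j{\left(z \right)} = -4$ ($j{\left(z \right)} = \left(-1\right) 4 = -4$)
$m{\left(U,A \right)} = 1 + \frac{U}{A}$ ($m{\left(U,A \right)} = \frac{U}{A} + 3 \cdot \frac{1}{3} = \frac{U}{A} + 1 = 1 + \frac{U}{A}$)
$H = 4$ ($H = \left(-2\right)^{2} = 4$)
$m{\left(j{\left(-3 \right)},B \right)} H = \frac{-6 - 4}{-6} \cdot 4 = \left(- \frac{1}{6}\right) \left(-10\right) 4 = \frac{5}{3} \cdot 4 = \frac{20}{3}$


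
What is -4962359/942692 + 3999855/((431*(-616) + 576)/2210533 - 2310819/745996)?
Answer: -6217981274584437797246953/5001707797144332124 ≈ -1.2432e+6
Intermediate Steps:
-4962359/942692 + 3999855/((431*(-616) + 576)/2210533 - 2310819/745996) = -4962359*1/942692 + 3999855/((-265496 + 576)*(1/2210533) - 2310819*1/745996) = -4962359/942692 + 3999855/(-264920*1/2210533 - 2310819/745996) = -4962359/942692 + 3999855/(-264920/2210533 - 2310819/745996) = -4962359/942692 + 3999855/(-5305770916847/1649048775868) = -4962359/942692 + 3999855*(-1649048775868/5305770916847) = -4962359/942692 - 6595955991399499140/5305770916847 = -6217981274584437797246953/5001707797144332124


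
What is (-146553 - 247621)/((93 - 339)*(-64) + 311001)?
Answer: -394174/326745 ≈ -1.2064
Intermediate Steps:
(-146553 - 247621)/((93 - 339)*(-64) + 311001) = -394174/(-246*(-64) + 311001) = -394174/(15744 + 311001) = -394174/326745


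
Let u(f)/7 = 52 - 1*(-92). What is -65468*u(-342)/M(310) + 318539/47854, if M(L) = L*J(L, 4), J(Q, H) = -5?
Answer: 1579231326413/37086850 ≈ 42582.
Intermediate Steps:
u(f) = 1008 (u(f) = 7*(52 - 1*(-92)) = 7*(52 + 92) = 7*144 = 1008)
M(L) = -5*L (M(L) = L*(-5) = -5*L)
-65468*u(-342)/M(310) + 318539/47854 = -65468/(-5*310/1008) + 318539/47854 = -65468/((-1550*1/1008)) + 318539*(1/47854) = -65468/(-775/504) + 318539/47854 = -65468*(-504/775) + 318539/47854 = 32995872/775 + 318539/47854 = 1579231326413/37086850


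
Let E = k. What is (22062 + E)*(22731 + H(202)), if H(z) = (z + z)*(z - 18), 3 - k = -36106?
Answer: 5646484457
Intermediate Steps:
k = 36109 (k = 3 - 1*(-36106) = 3 + 36106 = 36109)
E = 36109
H(z) = 2*z*(-18 + z) (H(z) = (2*z)*(-18 + z) = 2*z*(-18 + z))
(22062 + E)*(22731 + H(202)) = (22062 + 36109)*(22731 + 2*202*(-18 + 202)) = 58171*(22731 + 2*202*184) = 58171*(22731 + 74336) = 58171*97067 = 5646484457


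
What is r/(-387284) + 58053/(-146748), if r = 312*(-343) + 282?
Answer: -568333085/4736096036 ≈ -0.12000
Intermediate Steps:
r = -106734 (r = -107016 + 282 = -106734)
r/(-387284) + 58053/(-146748) = -106734/(-387284) + 58053/(-146748) = -106734*(-1/387284) + 58053*(-1/146748) = 53367/193642 - 19351/48916 = -568333085/4736096036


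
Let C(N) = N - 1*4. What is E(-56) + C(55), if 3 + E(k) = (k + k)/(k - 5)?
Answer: 3040/61 ≈ 49.836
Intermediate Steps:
C(N) = -4 + N (C(N) = N - 4 = -4 + N)
E(k) = -3 + 2*k/(-5 + k) (E(k) = -3 + (k + k)/(k - 5) = -3 + (2*k)/(-5 + k) = -3 + 2*k/(-5 + k))
E(-56) + C(55) = (15 - 1*(-56))/(-5 - 56) + (-4 + 55) = (15 + 56)/(-61) + 51 = -1/61*71 + 51 = -71/61 + 51 = 3040/61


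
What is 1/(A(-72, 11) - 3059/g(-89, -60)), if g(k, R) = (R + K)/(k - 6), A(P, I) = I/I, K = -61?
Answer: -121/290484 ≈ -0.00041655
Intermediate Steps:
A(P, I) = 1
g(k, R) = (-61 + R)/(-6 + k) (g(k, R) = (R - 61)/(k - 6) = (-61 + R)/(-6 + k))
1/(A(-72, 11) - 3059/g(-89, -60)) = 1/(1 - 3059*(-6 - 89)/(-61 - 60)) = 1/(1 - 3059/(-121/(-95))) = 1/(1 - 3059/((-1/95*(-121)))) = 1/(1 - 3059/121/95) = 1/(1 - 3059*95/121) = 1/(1 - 290605/121) = 1/(-290484/121) = -121/290484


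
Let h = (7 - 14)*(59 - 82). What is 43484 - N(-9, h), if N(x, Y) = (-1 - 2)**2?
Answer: 43475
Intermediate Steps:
h = 161 (h = -7*(-23) = 161)
N(x, Y) = 9 (N(x, Y) = (-3)**2 = 9)
43484 - N(-9, h) = 43484 - 1*9 = 43484 - 9 = 43475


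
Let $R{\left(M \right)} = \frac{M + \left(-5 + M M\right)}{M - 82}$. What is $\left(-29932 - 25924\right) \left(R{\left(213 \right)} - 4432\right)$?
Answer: $\frac{29883797840}{131} \approx 2.2812 \cdot 10^{8}$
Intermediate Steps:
$R{\left(M \right)} = \frac{-5 + M + M^{2}}{-82 + M}$ ($R{\left(M \right)} = \frac{M + \left(-5 + M^{2}\right)}{-82 + M} = \frac{-5 + M + M^{2}}{-82 + M}$)
$\left(-29932 - 25924\right) \left(R{\left(213 \right)} - 4432\right) = \left(-29932 - 25924\right) \left(\frac{-5 + 213 + 213^{2}}{-82 + 213} - 4432\right) = - 55856 \left(\frac{-5 + 213 + 45369}{131} + \left(-15430 + 10998\right)\right) = - 55856 \left(\frac{1}{131} \cdot 45577 - 4432\right) = - 55856 \left(\frac{45577}{131} - 4432\right) = \left(-55856\right) \left(- \frac{535015}{131}\right) = \frac{29883797840}{131}$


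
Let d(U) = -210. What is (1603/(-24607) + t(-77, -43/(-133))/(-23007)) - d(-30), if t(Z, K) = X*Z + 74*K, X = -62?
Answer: 5263831419303/25098574039 ≈ 209.73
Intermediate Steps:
t(Z, K) = -62*Z + 74*K
(1603/(-24607) + t(-77, -43/(-133))/(-23007)) - d(-30) = (1603/(-24607) + (-62*(-77) + 74*(-43/(-133)))/(-23007)) - 1*(-210) = (1603*(-1/24607) + (4774 + 74*(-43*(-1/133)))*(-1/23007)) + 210 = (-1603/24607 + (4774 + 74*(43/133))*(-1/23007)) + 210 = (-1603/24607 + (4774 + 3182/133)*(-1/23007)) + 210 = (-1603/24607 + (638124/133)*(-1/23007)) + 210 = (-1603/24607 - 212708/1019977) + 210 = -6869128887/25098574039 + 210 = 5263831419303/25098574039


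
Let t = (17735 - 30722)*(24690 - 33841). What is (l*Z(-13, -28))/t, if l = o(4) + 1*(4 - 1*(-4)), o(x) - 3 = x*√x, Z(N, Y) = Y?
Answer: -532/118844037 ≈ -4.4765e-6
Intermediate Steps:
o(x) = 3 + x^(3/2) (o(x) = 3 + x*√x = 3 + x^(3/2))
l = 19 (l = (3 + 4^(3/2)) + 1*(4 - 1*(-4)) = (3 + 8) + 1*(4 + 4) = 11 + 1*8 = 11 + 8 = 19)
t = 118844037 (t = -12987*(-9151) = 118844037)
(l*Z(-13, -28))/t = (19*(-28))/118844037 = -532*1/118844037 = -532/118844037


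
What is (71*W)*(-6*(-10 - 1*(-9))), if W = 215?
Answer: 91590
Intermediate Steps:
(71*W)*(-6*(-10 - 1*(-9))) = (71*215)*(-6*(-10 - 1*(-9))) = 15265*(-6*(-10 + 9)) = 15265*(-6*(-1)) = 15265*6 = 91590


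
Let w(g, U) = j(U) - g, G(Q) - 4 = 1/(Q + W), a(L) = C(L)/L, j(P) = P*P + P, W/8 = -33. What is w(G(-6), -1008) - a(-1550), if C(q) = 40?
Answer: 8495985487/8370 ≈ 1.0151e+6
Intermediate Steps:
W = -264 (W = 8*(-33) = -264)
j(P) = P + P² (j(P) = P² + P = P + P²)
a(L) = 40/L
G(Q) = 4 + 1/(-264 + Q) (G(Q) = 4 + 1/(Q - 264) = 4 + 1/(-264 + Q))
w(g, U) = -g + U*(1 + U) (w(g, U) = U*(1 + U) - g = -g + U*(1 + U))
w(G(-6), -1008) - a(-1550) = (-(-1055 + 4*(-6))/(-264 - 6) - 1008*(1 - 1008)) - 40/(-1550) = (-(-1055 - 24)/(-270) - 1008*(-1007)) - 40*(-1)/1550 = (-(-1)*(-1079)/270 + 1015056) - 1*(-4/155) = (-1*1079/270 + 1015056) + 4/155 = (-1079/270 + 1015056) + 4/155 = 274064041/270 + 4/155 = 8495985487/8370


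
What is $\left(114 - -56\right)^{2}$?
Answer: $28900$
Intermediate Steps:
$\left(114 - -56\right)^{2} = \left(114 + 56\right)^{2} = 170^{2} = 28900$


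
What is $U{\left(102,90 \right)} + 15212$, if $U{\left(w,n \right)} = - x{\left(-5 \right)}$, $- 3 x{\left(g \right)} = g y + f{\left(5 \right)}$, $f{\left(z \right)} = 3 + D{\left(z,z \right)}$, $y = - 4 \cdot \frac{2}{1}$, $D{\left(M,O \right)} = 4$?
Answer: $\frac{45683}{3} \approx 15228.0$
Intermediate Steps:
$y = -8$ ($y = - 4 \cdot 2 \cdot 1 = \left(-4\right) 2 = -8$)
$f{\left(z \right)} = 7$ ($f{\left(z \right)} = 3 + 4 = 7$)
$x{\left(g \right)} = - \frac{7}{3} + \frac{8 g}{3}$ ($x{\left(g \right)} = - \frac{g \left(-8\right) + 7}{3} = - \frac{- 8 g + 7}{3} = - \frac{7 - 8 g}{3} = - \frac{7}{3} + \frac{8 g}{3}$)
$U{\left(w,n \right)} = \frac{47}{3}$ ($U{\left(w,n \right)} = - (- \frac{7}{3} + \frac{8}{3} \left(-5\right)) = - (- \frac{7}{3} - \frac{40}{3}) = \left(-1\right) \left(- \frac{47}{3}\right) = \frac{47}{3}$)
$U{\left(102,90 \right)} + 15212 = \frac{47}{3} + 15212 = \frac{45683}{3}$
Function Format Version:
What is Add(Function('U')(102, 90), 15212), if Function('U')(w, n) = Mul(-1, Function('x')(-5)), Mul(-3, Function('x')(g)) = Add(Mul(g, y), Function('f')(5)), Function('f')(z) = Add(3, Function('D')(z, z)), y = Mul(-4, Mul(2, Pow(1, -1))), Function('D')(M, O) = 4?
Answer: Rational(45683, 3) ≈ 15228.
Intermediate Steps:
y = -8 (y = Mul(-4, Mul(2, 1)) = Mul(-4, 2) = -8)
Function('f')(z) = 7 (Function('f')(z) = Add(3, 4) = 7)
Function('x')(g) = Add(Rational(-7, 3), Mul(Rational(8, 3), g)) (Function('x')(g) = Mul(Rational(-1, 3), Add(Mul(g, -8), 7)) = Mul(Rational(-1, 3), Add(Mul(-8, g), 7)) = Mul(Rational(-1, 3), Add(7, Mul(-8, g))) = Add(Rational(-7, 3), Mul(Rational(8, 3), g)))
Function('U')(w, n) = Rational(47, 3) (Function('U')(w, n) = Mul(-1, Add(Rational(-7, 3), Mul(Rational(8, 3), -5))) = Mul(-1, Add(Rational(-7, 3), Rational(-40, 3))) = Mul(-1, Rational(-47, 3)) = Rational(47, 3))
Add(Function('U')(102, 90), 15212) = Add(Rational(47, 3), 15212) = Rational(45683, 3)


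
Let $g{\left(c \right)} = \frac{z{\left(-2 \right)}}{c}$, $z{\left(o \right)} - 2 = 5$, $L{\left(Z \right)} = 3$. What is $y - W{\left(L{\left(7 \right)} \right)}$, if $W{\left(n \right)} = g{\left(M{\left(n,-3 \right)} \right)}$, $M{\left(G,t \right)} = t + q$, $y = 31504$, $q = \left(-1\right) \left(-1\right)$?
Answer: $\frac{63015}{2} \approx 31508.0$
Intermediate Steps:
$z{\left(o \right)} = 7$ ($z{\left(o \right)} = 2 + 5 = 7$)
$q = 1$
$M{\left(G,t \right)} = 1 + t$ ($M{\left(G,t \right)} = t + 1 = 1 + t$)
$g{\left(c \right)} = \frac{7}{c}$
$W{\left(n \right)} = - \frac{7}{2}$ ($W{\left(n \right)} = \frac{7}{1 - 3} = \frac{7}{-2} = 7 \left(- \frac{1}{2}\right) = - \frac{7}{2}$)
$y - W{\left(L{\left(7 \right)} \right)} = 31504 - - \frac{7}{2} = 31504 + \frac{7}{2} = \frac{63015}{2}$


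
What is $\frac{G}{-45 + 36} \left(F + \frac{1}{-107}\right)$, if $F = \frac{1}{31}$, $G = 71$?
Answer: $- \frac{5396}{29853} \approx -0.18075$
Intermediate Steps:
$F = \frac{1}{31} \approx 0.032258$
$\frac{G}{-45 + 36} \left(F + \frac{1}{-107}\right) = \frac{71}{-45 + 36} \left(\frac{1}{31} + \frac{1}{-107}\right) = \frac{71}{-9} \left(\frac{1}{31} - \frac{1}{107}\right) = 71 \left(- \frac{1}{9}\right) \frac{76}{3317} = \left(- \frac{71}{9}\right) \frac{76}{3317} = - \frac{5396}{29853}$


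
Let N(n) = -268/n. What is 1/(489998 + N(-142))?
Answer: 71/34789992 ≈ 2.0408e-6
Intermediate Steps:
1/(489998 + N(-142)) = 1/(489998 - 268/(-142)) = 1/(489998 - 268*(-1/142)) = 1/(489998 + 134/71) = 1/(34789992/71) = 71/34789992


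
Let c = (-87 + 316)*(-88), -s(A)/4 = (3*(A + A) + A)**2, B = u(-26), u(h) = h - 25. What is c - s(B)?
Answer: 489644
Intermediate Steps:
u(h) = -25 + h
B = -51 (B = -25 - 26 = -51)
s(A) = -196*A**2 (s(A) = -4*(3*(A + A) + A)**2 = -4*(3*(2*A) + A)**2 = -4*(6*A + A)**2 = -4*49*A**2 = -196*A**2)
c = -20152 (c = 229*(-88) = -20152)
c - s(B) = -20152 - (-196)*(-51)**2 = -20152 - (-196)*2601 = -20152 - 1*(-509796) = -20152 + 509796 = 489644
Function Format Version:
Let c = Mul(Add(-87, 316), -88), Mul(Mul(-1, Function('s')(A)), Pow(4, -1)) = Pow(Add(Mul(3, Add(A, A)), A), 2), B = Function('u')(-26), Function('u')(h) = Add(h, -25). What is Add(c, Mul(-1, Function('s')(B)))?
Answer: 489644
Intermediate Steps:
Function('u')(h) = Add(-25, h)
B = -51 (B = Add(-25, -26) = -51)
Function('s')(A) = Mul(-196, Pow(A, 2)) (Function('s')(A) = Mul(-4, Pow(Add(Mul(3, Add(A, A)), A), 2)) = Mul(-4, Pow(Add(Mul(3, Mul(2, A)), A), 2)) = Mul(-4, Pow(Add(Mul(6, A), A), 2)) = Mul(-4, Pow(Mul(7, A), 2)) = Mul(-4, Mul(49, Pow(A, 2))) = Mul(-196, Pow(A, 2)))
c = -20152 (c = Mul(229, -88) = -20152)
Add(c, Mul(-1, Function('s')(B))) = Add(-20152, Mul(-1, Mul(-196, Pow(-51, 2)))) = Add(-20152, Mul(-1, Mul(-196, 2601))) = Add(-20152, Mul(-1, -509796)) = Add(-20152, 509796) = 489644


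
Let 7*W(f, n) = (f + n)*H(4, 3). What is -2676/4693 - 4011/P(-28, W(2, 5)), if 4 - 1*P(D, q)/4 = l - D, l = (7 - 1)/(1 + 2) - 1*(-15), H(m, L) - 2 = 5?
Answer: 18384759/769652 ≈ 23.887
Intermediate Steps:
H(m, L) = 7 (H(m, L) = 2 + 5 = 7)
l = 17 (l = 6/3 + 15 = 6*(⅓) + 15 = 2 + 15 = 17)
W(f, n) = f + n (W(f, n) = ((f + n)*7)/7 = (7*f + 7*n)/7 = f + n)
P(D, q) = -52 + 4*D (P(D, q) = 16 - 4*(17 - D) = 16 + (-68 + 4*D) = -52 + 4*D)
-2676/4693 - 4011/P(-28, W(2, 5)) = -2676/4693 - 4011/(-52 + 4*(-28)) = -2676*1/4693 - 4011/(-52 - 112) = -2676/4693 - 4011/(-164) = -2676/4693 - 4011*(-1/164) = -2676/4693 + 4011/164 = 18384759/769652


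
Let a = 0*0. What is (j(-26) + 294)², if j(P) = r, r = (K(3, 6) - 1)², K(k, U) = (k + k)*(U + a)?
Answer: 2307361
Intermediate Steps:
a = 0
K(k, U) = 2*U*k (K(k, U) = (k + k)*(U + 0) = (2*k)*U = 2*U*k)
r = 1225 (r = (2*6*3 - 1)² = (36 - 1)² = 35² = 1225)
j(P) = 1225
(j(-26) + 294)² = (1225 + 294)² = 1519² = 2307361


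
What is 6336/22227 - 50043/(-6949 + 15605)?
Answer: -352487115/64132304 ≈ -5.4962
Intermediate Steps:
6336/22227 - 50043/(-6949 + 15605) = 6336*(1/22227) - 50043/8656 = 2112/7409 - 50043*1/8656 = 2112/7409 - 50043/8656 = -352487115/64132304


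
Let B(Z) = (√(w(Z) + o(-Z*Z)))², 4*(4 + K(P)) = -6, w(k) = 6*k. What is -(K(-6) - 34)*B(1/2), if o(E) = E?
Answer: 869/8 ≈ 108.63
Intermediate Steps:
K(P) = -11/2 (K(P) = -4 + (¼)*(-6) = -4 - 3/2 = -11/2)
B(Z) = -Z² + 6*Z (B(Z) = (√(6*Z - Z*Z))² = (√(6*Z - Z²))² = (√(-Z² + 6*Z))² = -Z² + 6*Z)
-(K(-6) - 34)*B(1/2) = -(-11/2 - 34)*(6 - 1/2)/2 = -(-79)*(6 - 1*½)/2/2 = -(-79)*(6 - ½)/2/2 = -(-79)*(½)*(11/2)/2 = -(-79)*11/(2*4) = -1*(-869/8) = 869/8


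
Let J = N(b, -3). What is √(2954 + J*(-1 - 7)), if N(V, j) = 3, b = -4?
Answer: √2930 ≈ 54.129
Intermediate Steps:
J = 3
√(2954 + J*(-1 - 7)) = √(2954 + 3*(-1 - 7)) = √(2954 + 3*(-8)) = √(2954 - 24) = √2930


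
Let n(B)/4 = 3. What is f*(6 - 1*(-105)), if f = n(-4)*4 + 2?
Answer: 5550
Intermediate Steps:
n(B) = 12 (n(B) = 4*3 = 12)
f = 50 (f = 12*4 + 2 = 48 + 2 = 50)
f*(6 - 1*(-105)) = 50*(6 - 1*(-105)) = 50*(6 + 105) = 50*111 = 5550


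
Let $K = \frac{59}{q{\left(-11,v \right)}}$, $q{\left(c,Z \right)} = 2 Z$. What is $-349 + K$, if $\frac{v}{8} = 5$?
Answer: $- \frac{27861}{80} \approx -348.26$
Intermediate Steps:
$v = 40$ ($v = 8 \cdot 5 = 40$)
$K = \frac{59}{80}$ ($K = \frac{59}{2 \cdot 40} = \frac{59}{80} \approx 0.7375$)
$-349 + K = -349 + \frac{59}{80} = - \frac{27861}{80}$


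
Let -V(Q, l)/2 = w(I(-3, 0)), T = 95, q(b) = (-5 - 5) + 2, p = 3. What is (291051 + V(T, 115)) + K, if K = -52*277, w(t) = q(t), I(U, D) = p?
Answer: 276663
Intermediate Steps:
q(b) = -8 (q(b) = -10 + 2 = -8)
I(U, D) = 3
w(t) = -8
V(Q, l) = 16 (V(Q, l) = -2*(-8) = 16)
K = -14404
(291051 + V(T, 115)) + K = (291051 + 16) - 14404 = 291067 - 14404 = 276663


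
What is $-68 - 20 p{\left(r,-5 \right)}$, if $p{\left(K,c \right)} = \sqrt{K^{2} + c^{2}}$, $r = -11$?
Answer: $-68 - 20 \sqrt{146} \approx -309.66$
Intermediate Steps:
$-68 - 20 p{\left(r,-5 \right)} = -68 - 20 \sqrt{\left(-11\right)^{2} + \left(-5\right)^{2}} = -68 - 20 \sqrt{121 + 25} = -68 - 20 \sqrt{146}$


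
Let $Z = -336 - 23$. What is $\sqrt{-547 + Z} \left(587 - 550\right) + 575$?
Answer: $575 + 37 i \sqrt{906} \approx 575.0 + 1113.7 i$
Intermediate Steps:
$Z = -359$
$\sqrt{-547 + Z} \left(587 - 550\right) + 575 = \sqrt{-547 - 359} \left(587 - 550\right) + 575 = \sqrt{-906} \cdot 37 + 575 = i \sqrt{906} \cdot 37 + 575 = 37 i \sqrt{906} + 575 = 575 + 37 i \sqrt{906}$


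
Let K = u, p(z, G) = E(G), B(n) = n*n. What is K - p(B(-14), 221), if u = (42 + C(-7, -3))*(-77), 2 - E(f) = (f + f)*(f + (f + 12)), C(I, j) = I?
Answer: 197971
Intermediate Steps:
E(f) = 2 - 2*f*(12 + 2*f) (E(f) = 2 - (f + f)*(f + (f + 12)) = 2 - 2*f*(f + (12 + f)) = 2 - 2*f*(12 + 2*f))
B(n) = n²
p(z, G) = 2 - 24*G - 4*G²
u = -2695 (u = (42 - 7)*(-77) = 35*(-77) = -2695)
K = -2695
K - p(B(-14), 221) = -2695 - (2 - 24*221 - 4*221²) = -2695 - (2 - 5304 - 4*48841) = -2695 - (2 - 5304 - 195364) = -2695 - 1*(-200666) = -2695 + 200666 = 197971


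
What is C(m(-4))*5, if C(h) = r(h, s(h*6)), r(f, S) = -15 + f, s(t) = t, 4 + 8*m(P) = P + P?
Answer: -165/2 ≈ -82.500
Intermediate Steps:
m(P) = -1/2 + P/4 (m(P) = -1/2 + (P + P)/8 = -1/2 + (2*P)/8 = -1/2 + P/4)
C(h) = -15 + h
C(m(-4))*5 = (-15 + (-1/2 + (1/4)*(-4)))*5 = (-15 + (-1/2 - 1))*5 = (-15 - 3/2)*5 = -33/2*5 = -165/2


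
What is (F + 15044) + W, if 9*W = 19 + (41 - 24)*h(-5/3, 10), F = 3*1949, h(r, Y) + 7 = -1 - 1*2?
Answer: 187868/9 ≈ 20874.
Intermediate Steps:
h(r, Y) = -10 (h(r, Y) = -7 + (-1 - 1*2) = -7 + (-1 - 2) = -7 - 3 = -10)
F = 5847
W = -151/9 (W = (19 + (41 - 24)*(-10))/9 = (19 + 17*(-10))/9 = (19 - 170)/9 = (1/9)*(-151) = -151/9 ≈ -16.778)
(F + 15044) + W = (5847 + 15044) - 151/9 = 20891 - 151/9 = 187868/9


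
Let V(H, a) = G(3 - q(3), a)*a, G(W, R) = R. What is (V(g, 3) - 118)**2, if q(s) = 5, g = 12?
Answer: 11881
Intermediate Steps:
V(H, a) = a**2 (V(H, a) = a*a = a**2)
(V(g, 3) - 118)**2 = (3**2 - 118)**2 = (9 - 118)**2 = (-109)**2 = 11881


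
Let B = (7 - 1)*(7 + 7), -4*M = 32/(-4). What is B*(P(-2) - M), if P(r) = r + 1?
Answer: -252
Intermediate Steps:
P(r) = 1 + r
M = 2 (M = -8/(-4) = -8*(-1)/4 = -¼*(-8) = 2)
B = 84 (B = 6*14 = 84)
B*(P(-2) - M) = 84*((1 - 2) - 1*2) = 84*(-1 - 2) = 84*(-3) = -252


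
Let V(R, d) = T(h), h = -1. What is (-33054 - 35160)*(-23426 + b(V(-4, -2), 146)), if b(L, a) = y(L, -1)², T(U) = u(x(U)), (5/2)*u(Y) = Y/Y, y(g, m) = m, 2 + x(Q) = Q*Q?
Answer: 1597912950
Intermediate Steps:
x(Q) = -2 + Q² (x(Q) = -2 + Q*Q = -2 + Q²)
u(Y) = ⅖ (u(Y) = 2*(Y/Y)/5 = (⅖)*1 = ⅖)
T(U) = ⅖
V(R, d) = ⅖
b(L, a) = 1 (b(L, a) = (-1)² = 1)
(-33054 - 35160)*(-23426 + b(V(-4, -2), 146)) = (-33054 - 35160)*(-23426 + 1) = -68214*(-23425) = 1597912950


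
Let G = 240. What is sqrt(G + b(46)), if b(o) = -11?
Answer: sqrt(229) ≈ 15.133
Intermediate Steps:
sqrt(G + b(46)) = sqrt(240 - 11) = sqrt(229)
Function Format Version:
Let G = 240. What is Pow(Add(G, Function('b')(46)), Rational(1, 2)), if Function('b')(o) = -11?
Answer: Pow(229, Rational(1, 2)) ≈ 15.133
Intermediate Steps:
Pow(Add(G, Function('b')(46)), Rational(1, 2)) = Pow(Add(240, -11), Rational(1, 2)) = Pow(229, Rational(1, 2))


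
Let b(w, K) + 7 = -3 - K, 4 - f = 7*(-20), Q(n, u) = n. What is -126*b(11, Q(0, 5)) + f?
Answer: 1404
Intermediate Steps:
f = 144 (f = 4 - 7*(-20) = 4 - 1*(-140) = 4 + 140 = 144)
b(w, K) = -10 - K (b(w, K) = -7 + (-3 - K) = -10 - K)
-126*b(11, Q(0, 5)) + f = -126*(-10 - 1*0) + 144 = -126*(-10 + 0) + 144 = -126*(-10) + 144 = 1260 + 144 = 1404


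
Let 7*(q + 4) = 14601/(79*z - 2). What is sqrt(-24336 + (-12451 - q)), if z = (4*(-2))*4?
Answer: I*sqrt(11536512346590)/17710 ≈ 191.79*I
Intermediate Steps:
z = -32 (z = -8*4 = -32)
q = -85441/17710 (q = -4 + (14601/(79*(-32) - 2))/7 = -4 + (14601/(-2528 - 2))/7 = -4 + (14601/(-2530))/7 = -4 + (14601*(-1/2530))/7 = -4 + (1/7)*(-14601/2530) = -4 - 14601/17710 = -85441/17710 ≈ -4.8244)
sqrt(-24336 + (-12451 - q)) = sqrt(-24336 + (-12451 - 1*(-85441/17710))) = sqrt(-24336 + (-12451 + 85441/17710)) = sqrt(-24336 - 220421769/17710) = sqrt(-651412329/17710) = I*sqrt(11536512346590)/17710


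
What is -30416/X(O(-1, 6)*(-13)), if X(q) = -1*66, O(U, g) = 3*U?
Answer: 15208/33 ≈ 460.85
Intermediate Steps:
X(q) = -66
-30416/X(O(-1, 6)*(-13)) = -30416/(-66) = -30416*(-1/66) = 15208/33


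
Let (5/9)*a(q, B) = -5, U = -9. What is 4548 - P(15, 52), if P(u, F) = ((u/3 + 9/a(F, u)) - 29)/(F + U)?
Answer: 195589/43 ≈ 4548.6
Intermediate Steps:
a(q, B) = -9 (a(q, B) = (9/5)*(-5) = -9)
P(u, F) = (-30 + u/3)/(-9 + F) (P(u, F) = ((u/3 + 9/(-9)) - 29)/(F - 9) = ((u*(⅓) + 9*(-⅑)) - 29)/(-9 + F) = ((u/3 - 1) - 29)/(-9 + F) = ((-1 + u/3) - 29)/(-9 + F) = (-30 + u/3)/(-9 + F))
4548 - P(15, 52) = 4548 - (-90 + 15)/(3*(-9 + 52)) = 4548 - (-75)/(3*43) = 4548 - 1*(-25/43) = 4548 + 25/43 = 195589/43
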